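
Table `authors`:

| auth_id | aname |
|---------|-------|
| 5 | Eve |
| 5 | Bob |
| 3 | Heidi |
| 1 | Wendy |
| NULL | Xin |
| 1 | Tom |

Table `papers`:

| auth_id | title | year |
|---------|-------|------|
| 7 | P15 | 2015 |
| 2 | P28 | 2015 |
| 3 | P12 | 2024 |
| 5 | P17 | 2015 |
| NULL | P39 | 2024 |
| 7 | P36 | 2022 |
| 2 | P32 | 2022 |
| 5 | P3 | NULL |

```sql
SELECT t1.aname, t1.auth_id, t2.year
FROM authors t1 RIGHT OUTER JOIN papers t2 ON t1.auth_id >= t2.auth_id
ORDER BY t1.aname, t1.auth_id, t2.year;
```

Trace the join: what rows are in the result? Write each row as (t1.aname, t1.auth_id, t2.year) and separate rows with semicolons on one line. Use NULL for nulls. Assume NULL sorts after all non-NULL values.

(Bob, 5, 2015); (Bob, 5, 2015); (Bob, 5, 2022); (Bob, 5, 2024); (Bob, 5, NULL); (Eve, 5, 2015); (Eve, 5, 2015); (Eve, 5, 2022); (Eve, 5, 2024); (Eve, 5, NULL); (Heidi, 3, 2015); (Heidi, 3, 2022); (Heidi, 3, 2024); (NULL, NULL, 2015); (NULL, NULL, 2022); (NULL, NULL, 2024)

RIGHT JOIN keeps every row from `papers`; unmatched rows get NULL for `authors`'s columns.
Matching on t1.auth_id >= t2.auth_id. A NULL in a compared column never satisfies the condition.
Matched pairs: 13; unmatched t2 rows kept: 3.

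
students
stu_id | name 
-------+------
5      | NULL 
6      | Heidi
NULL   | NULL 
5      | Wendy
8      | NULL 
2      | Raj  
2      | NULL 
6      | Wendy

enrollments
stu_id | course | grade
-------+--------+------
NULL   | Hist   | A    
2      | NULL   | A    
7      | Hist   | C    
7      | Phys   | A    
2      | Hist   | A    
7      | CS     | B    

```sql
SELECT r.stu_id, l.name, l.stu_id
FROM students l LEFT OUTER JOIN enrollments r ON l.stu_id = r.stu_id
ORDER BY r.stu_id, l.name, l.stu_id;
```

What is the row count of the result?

LEFT JOIN keeps every row from `students`; unmatched rows get NULL for `enrollments`'s columns.
Matching on l.stu_id = r.stu_id. A NULL in a compared column never satisfies the condition.
- stu_id=5: no r row matches, row kept with r columns NULL.
- stu_id=6: no r row matches, row kept with r columns NULL.
- stu_id=NULL: no r row matches, row kept with r columns NULL.
- stu_id=5: no r row matches, row kept with r columns NULL.
- stu_id=8: no r row matches, row kept with r columns NULL.
- stu_id=2: 2 matching r row(s), so 2 row(s) emitted.
- stu_id=2: 2 matching r row(s), so 2 row(s) emitted.
- stu_id=6: no r row matches, row kept with r columns NULL.
Total: 4 matched + 6 padded = 10 rows.

10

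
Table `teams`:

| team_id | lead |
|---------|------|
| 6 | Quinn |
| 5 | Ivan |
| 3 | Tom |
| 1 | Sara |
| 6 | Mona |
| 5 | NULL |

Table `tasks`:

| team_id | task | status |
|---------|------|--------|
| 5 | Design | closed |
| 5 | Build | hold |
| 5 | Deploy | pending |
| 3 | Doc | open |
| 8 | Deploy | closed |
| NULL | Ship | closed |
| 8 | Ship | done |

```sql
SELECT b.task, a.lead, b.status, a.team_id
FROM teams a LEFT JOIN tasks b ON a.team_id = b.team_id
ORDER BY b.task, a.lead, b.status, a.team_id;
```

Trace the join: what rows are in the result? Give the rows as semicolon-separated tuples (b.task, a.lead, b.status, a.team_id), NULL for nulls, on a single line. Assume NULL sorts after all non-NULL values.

(Build, Ivan, hold, 5); (Build, NULL, hold, 5); (Deploy, Ivan, pending, 5); (Deploy, NULL, pending, 5); (Design, Ivan, closed, 5); (Design, NULL, closed, 5); (Doc, Tom, open, 3); (NULL, Mona, NULL, 6); (NULL, Quinn, NULL, 6); (NULL, Sara, NULL, 1)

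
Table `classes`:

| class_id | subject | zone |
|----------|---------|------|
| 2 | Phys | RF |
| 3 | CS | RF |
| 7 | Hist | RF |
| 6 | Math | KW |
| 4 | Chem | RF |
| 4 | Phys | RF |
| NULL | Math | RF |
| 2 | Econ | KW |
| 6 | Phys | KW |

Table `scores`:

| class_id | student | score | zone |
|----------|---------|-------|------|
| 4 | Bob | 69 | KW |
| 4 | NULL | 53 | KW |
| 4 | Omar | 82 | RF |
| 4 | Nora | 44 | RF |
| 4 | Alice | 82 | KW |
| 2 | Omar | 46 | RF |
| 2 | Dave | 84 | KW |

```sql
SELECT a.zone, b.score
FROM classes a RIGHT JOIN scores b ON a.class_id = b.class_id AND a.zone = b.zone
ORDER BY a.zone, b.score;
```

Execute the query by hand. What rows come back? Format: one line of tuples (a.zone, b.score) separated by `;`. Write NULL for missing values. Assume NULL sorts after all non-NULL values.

RIGHT JOIN keeps every row from `scores`; unmatched rows get NULL for `classes`'s columns.
Matching on a.class_id = b.class_id AND a.zone = b.zone. A NULL in a compared column never satisfies the condition.
- a row (class_id=2, zone=RF): matches 1 b row(s) → 1 output row(s).
- a row (class_id=3, zone=RF): no match.
- a row (class_id=7, zone=RF): no match.
- a row (class_id=6, zone=KW): no match.
- a row (class_id=4, zone=RF): matches 2 b row(s) → 2 output row(s).
- a row (class_id=4, zone=RF): matches 2 b row(s) → 2 output row(s).
- a row (class_id=NULL, zone=RF): no match.
- a row (class_id=2, zone=KW): matches 1 b row(s) → 1 output row(s).
- a row (class_id=6, zone=KW): no match.
- 3 b row(s) had no a match → kept, a columns NULL.
After projecting and ordering:
a.zone | b.score
KW | 84
RF | 44
RF | 44
RF | 46
RF | 82
RF | 82
NULL | 53
NULL | 69
NULL | 82

(KW, 84); (RF, 44); (RF, 44); (RF, 46); (RF, 82); (RF, 82); (NULL, 53); (NULL, 69); (NULL, 82)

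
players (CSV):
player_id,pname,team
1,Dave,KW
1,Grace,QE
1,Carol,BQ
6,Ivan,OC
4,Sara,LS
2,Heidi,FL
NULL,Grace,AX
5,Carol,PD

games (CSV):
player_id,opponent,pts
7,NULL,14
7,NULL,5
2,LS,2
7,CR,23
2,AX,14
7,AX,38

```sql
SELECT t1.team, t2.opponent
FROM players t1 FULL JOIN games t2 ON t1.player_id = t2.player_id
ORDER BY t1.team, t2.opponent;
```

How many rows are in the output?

FULL OUTER JOIN keeps every row from both sides; unmatched rows get NULL for the other side's columns.
Matching on t1.player_id = t2.player_id. A NULL in a compared column never satisfies the condition.
- t1 (player_id=1) has no partner → padded with NULL.
- t1 (player_id=1) has no partner → padded with NULL.
- t1 (player_id=1) has no partner → padded with NULL.
- t1 (player_id=6) has no partner → padded with NULL.
- t1 (player_id=4) has no partner → padded with NULL.
- t1 (player_id=2) pairs with 2 row(s) of t2.
- t1 (player_id=NULL) has no partner → padded with NULL.
- t1 (player_id=5) has no partner → padded with NULL.
- 4 row(s) from t2 found no t1 partner → padded with NULL.
Total: 2 matched + 11 padded = 13 rows.

13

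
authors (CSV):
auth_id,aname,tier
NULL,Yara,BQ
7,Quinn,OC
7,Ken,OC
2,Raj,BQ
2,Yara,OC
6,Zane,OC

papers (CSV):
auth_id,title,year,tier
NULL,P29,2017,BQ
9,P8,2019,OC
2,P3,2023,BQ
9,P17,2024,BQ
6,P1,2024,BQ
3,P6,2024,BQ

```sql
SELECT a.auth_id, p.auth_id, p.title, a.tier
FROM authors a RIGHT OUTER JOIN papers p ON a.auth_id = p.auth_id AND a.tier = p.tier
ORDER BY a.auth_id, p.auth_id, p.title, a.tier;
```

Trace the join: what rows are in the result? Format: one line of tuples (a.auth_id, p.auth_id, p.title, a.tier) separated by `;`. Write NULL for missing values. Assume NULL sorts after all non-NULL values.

RIGHT JOIN keeps every row from `papers`; unmatched rows get NULL for `authors`'s columns.
Matching on a.auth_id = p.auth_id AND a.tier = p.tier. A NULL in a compared column never satisfies the condition.
- auth_id=NULL, tier=BQ: no matching p row.
- auth_id=7, tier=OC: no matching p row.
- auth_id=7, tier=OC: no matching p row.
- auth_id=2, tier=BQ: 1 matching p row(s), so 1 row(s) emitted.
- auth_id=2, tier=OC: no matching p row.
- auth_id=6, tier=OC: no matching p row.
- 5 p row(s) had no a match → kept, a columns NULL.
After projecting and ordering:
a.auth_id | p.auth_id | p.title | a.tier
2 | 2 | P3 | BQ
NULL | 3 | P6 | NULL
NULL | 6 | P1 | NULL
NULL | 9 | P17 | NULL
NULL | 9 | P8 | NULL
NULL | NULL | P29 | NULL

(2, 2, P3, BQ); (NULL, 3, P6, NULL); (NULL, 6, P1, NULL); (NULL, 9, P17, NULL); (NULL, 9, P8, NULL); (NULL, NULL, P29, NULL)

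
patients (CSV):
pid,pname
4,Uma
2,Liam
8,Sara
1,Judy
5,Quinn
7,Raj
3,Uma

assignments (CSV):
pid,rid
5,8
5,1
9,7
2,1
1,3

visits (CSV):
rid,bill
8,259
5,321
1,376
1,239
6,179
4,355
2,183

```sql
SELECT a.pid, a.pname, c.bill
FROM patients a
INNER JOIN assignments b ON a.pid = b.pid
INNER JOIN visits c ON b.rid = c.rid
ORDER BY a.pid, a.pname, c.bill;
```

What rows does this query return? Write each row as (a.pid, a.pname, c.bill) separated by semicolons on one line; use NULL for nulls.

Evaluate left to right. First `patients a INNER JOIN assignments b` on pid: 4 row(s).
Then INNER JOIN `visits c` on rid: keep only rows whose b.rid appears in c.

(2, Liam, 239); (2, Liam, 376); (5, Quinn, 239); (5, Quinn, 259); (5, Quinn, 376)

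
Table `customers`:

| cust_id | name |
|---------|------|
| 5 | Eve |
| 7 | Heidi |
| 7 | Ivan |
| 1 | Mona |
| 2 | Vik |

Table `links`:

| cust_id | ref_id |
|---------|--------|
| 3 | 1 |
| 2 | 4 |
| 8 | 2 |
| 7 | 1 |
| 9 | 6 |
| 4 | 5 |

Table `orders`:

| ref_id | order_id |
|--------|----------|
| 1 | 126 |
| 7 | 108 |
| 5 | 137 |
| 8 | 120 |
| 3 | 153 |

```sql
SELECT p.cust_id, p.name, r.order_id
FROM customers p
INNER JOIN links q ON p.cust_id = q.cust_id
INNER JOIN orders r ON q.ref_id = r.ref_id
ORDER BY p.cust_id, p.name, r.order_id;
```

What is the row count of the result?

Step 1 — p INNER JOIN q on cust_id → 3 row(s).
Then INNER JOIN `orders r` on ref_id: keep only rows whose q.ref_id appears in r.
Result: 2 row(s).

2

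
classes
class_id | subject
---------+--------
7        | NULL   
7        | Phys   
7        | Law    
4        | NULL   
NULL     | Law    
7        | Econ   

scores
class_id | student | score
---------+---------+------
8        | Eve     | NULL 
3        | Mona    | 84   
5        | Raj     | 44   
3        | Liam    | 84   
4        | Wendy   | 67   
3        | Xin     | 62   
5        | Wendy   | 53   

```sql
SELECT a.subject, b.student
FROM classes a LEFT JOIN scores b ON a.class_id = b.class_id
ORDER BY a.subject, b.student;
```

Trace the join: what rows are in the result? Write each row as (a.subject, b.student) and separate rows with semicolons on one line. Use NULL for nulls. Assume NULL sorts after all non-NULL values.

(Econ, NULL); (Law, NULL); (Law, NULL); (Phys, NULL); (NULL, Wendy); (NULL, NULL)

LEFT JOIN keeps every row from `classes`; unmatched rows get NULL for `scores`'s columns.
Matching on a.class_id = b.class_id. A NULL in a compared column never satisfies the condition.
- class_id=7: no b row matches, row kept with b columns NULL.
- class_id=7: no b row matches, row kept with b columns NULL.
- class_id=7: no b row matches, row kept with b columns NULL.
- class_id=4: 1 matching b row(s), so 1 row(s) emitted.
- class_id=NULL: no b row matches, row kept with b columns NULL.
- class_id=7: no b row matches, row kept with b columns NULL.
After projecting and ordering:
a.subject | b.student
Econ | NULL
Law | NULL
Law | NULL
Phys | NULL
NULL | Wendy
NULL | NULL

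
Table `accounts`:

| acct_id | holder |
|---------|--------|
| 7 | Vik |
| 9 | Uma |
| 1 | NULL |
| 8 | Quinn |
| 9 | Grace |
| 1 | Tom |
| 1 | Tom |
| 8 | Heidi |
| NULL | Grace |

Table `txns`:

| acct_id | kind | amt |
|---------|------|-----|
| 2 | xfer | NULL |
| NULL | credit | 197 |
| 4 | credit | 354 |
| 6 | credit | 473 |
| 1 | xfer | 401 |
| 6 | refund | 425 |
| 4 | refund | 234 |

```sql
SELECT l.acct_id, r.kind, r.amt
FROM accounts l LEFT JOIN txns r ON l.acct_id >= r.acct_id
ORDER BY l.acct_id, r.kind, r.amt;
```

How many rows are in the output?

34

LEFT JOIN keeps every row from `accounts`; unmatched rows get NULL for `txns`'s columns.
Matching on l.acct_id >= r.acct_id. A NULL in a compared column never satisfies the condition.
- acct_id=7: 6 matching r row(s), so 6 row(s) emitted.
- acct_id=9: 6 matching r row(s), so 6 row(s) emitted.
- acct_id=1: 1 matching r row(s), so 1 row(s) emitted.
- acct_id=8: 6 matching r row(s), so 6 row(s) emitted.
- acct_id=9: 6 matching r row(s), so 6 row(s) emitted.
- acct_id=1: 1 matching r row(s), so 1 row(s) emitted.
- acct_id=1: 1 matching r row(s), so 1 row(s) emitted.
- acct_id=8: 6 matching r row(s), so 6 row(s) emitted.
- acct_id=NULL: no r row matches, row kept with r columns NULL.
Total: 33 matched + 1 padded = 34 rows.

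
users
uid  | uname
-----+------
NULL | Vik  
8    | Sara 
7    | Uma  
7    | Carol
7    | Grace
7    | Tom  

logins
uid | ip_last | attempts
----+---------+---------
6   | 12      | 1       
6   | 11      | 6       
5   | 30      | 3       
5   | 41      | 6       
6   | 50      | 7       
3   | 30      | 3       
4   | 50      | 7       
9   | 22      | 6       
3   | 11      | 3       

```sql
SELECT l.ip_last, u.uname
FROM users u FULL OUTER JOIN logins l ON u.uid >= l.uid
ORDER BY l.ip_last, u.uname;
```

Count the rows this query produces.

42

FULL OUTER JOIN keeps every row from both sides; unmatched rows get NULL for the other side's columns.
Matching on u.uid >= l.uid. A NULL in a compared column never satisfies the condition.
- u (uid=NULL) has no partner → padded with NULL.
- u (uid=8) pairs with 8 row(s) of l.
- u (uid=7) pairs with 8 row(s) of l.
- u (uid=7) pairs with 8 row(s) of l.
- u (uid=7) pairs with 8 row(s) of l.
- u (uid=7) pairs with 8 row(s) of l.
- 1 row(s) from l found no u partner → padded with NULL.
Total: 40 matched + 2 padded = 42 rows.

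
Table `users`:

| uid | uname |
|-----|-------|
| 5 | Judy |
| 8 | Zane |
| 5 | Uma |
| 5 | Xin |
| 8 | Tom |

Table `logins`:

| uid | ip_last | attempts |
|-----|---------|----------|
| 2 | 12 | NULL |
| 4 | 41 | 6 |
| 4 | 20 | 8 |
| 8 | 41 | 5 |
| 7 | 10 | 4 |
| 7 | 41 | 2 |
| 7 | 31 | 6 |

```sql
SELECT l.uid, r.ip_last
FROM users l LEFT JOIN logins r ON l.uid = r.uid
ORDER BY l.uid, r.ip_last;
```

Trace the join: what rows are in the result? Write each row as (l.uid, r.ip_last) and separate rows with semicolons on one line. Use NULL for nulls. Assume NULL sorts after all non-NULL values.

LEFT JOIN keeps every row from `users`; unmatched rows get NULL for `logins`'s columns.
Matching on l.uid = r.uid.
Matched pairs: 2; unmatched l rows kept: 3.

(5, NULL); (5, NULL); (5, NULL); (8, 41); (8, 41)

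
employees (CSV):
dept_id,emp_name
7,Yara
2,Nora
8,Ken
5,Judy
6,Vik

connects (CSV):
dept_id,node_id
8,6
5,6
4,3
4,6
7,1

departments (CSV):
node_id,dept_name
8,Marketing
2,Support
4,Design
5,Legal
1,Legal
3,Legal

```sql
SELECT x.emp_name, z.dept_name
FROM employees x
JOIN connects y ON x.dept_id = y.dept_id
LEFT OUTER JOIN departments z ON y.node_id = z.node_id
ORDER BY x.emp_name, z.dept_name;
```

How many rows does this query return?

3

Step 1 — x INNER JOIN y on dept_id → 3 row(s).
Then LEFT JOIN `departments z` on node_id: each of those 3 rows is kept; rows whose y.node_id has no match in z get NULL for z's columns.
Result: 3 row(s).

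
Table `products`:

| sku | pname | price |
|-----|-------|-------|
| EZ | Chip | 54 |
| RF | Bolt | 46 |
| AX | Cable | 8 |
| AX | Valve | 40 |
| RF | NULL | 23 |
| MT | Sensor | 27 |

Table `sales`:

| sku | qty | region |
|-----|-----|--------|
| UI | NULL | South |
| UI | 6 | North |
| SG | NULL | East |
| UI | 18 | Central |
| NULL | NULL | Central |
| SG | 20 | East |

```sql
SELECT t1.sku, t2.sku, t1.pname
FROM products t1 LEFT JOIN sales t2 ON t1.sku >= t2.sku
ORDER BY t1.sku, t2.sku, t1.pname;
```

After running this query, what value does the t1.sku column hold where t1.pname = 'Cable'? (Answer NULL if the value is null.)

AX

LEFT JOIN keeps every row from `products`; unmatched rows get NULL for `sales`'s columns.
Matching on t1.sku >= t2.sku. A NULL in a compared column never satisfies the condition.
Matched pairs: 0; unmatched t1 rows kept: 6.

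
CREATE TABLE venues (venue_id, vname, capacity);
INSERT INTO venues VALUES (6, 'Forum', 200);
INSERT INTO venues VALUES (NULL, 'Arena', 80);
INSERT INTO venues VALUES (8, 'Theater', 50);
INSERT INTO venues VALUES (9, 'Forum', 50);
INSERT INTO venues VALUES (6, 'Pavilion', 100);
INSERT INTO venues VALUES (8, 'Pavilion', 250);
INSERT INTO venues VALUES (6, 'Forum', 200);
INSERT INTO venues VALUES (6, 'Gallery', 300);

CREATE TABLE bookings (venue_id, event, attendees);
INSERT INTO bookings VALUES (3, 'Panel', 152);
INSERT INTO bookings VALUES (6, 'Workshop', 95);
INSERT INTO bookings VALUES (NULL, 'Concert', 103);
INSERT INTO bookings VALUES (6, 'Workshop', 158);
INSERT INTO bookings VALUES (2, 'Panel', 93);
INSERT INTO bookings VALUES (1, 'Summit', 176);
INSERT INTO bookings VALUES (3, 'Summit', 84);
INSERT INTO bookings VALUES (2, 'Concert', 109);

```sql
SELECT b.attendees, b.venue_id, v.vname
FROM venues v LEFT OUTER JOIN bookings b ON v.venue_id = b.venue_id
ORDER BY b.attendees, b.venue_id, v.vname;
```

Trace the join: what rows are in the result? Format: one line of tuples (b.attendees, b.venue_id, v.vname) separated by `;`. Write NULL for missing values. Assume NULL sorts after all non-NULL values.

(95, 6, Forum); (95, 6, Forum); (95, 6, Gallery); (95, 6, Pavilion); (158, 6, Forum); (158, 6, Forum); (158, 6, Gallery); (158, 6, Pavilion); (NULL, NULL, Arena); (NULL, NULL, Forum); (NULL, NULL, Pavilion); (NULL, NULL, Theater)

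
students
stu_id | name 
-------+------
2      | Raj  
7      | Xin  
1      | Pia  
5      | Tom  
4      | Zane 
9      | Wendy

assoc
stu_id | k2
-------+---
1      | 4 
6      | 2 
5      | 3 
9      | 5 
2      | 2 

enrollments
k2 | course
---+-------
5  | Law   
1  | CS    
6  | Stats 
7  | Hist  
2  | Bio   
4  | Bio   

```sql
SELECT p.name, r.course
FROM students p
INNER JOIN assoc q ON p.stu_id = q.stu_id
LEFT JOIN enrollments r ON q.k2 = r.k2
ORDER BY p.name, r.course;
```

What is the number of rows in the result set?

4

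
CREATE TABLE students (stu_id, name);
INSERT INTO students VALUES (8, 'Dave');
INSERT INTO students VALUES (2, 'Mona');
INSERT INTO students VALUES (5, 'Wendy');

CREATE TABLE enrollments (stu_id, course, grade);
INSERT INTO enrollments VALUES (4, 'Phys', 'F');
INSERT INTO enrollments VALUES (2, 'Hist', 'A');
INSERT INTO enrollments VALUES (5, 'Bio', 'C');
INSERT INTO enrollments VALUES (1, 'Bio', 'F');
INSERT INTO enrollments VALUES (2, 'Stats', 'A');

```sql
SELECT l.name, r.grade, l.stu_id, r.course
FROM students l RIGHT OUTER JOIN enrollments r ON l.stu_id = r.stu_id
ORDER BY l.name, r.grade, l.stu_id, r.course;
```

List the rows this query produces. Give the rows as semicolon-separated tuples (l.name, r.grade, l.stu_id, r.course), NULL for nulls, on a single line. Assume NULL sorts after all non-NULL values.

(Mona, A, 2, Hist); (Mona, A, 2, Stats); (Wendy, C, 5, Bio); (NULL, F, NULL, Bio); (NULL, F, NULL, Phys)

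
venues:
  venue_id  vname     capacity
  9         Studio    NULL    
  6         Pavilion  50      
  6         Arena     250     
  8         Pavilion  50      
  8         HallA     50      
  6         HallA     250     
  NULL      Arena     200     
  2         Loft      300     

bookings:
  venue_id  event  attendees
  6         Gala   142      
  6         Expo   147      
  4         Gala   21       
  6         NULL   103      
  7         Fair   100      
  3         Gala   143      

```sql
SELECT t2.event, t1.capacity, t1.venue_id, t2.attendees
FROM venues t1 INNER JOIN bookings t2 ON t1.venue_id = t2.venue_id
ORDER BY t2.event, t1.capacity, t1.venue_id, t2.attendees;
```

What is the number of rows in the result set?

INNER JOIN keeps only pairs where the ON condition holds.
Matching on t1.venue_id = t2.venue_id. A NULL in a compared column never satisfies the condition.
- venue_id=9: no matching t2 row, dropped.
- venue_id=6: 3 matching t2 row(s), so 3 row(s) emitted.
- venue_id=6: 3 matching t2 row(s), so 3 row(s) emitted.
- venue_id=8: no matching t2 row, dropped.
- venue_id=8: no matching t2 row, dropped.
- venue_id=6: 3 matching t2 row(s), so 3 row(s) emitted.
- venue_id=NULL: no matching t2 row, dropped.
- venue_id=2: no matching t2 row, dropped.
Total: 9 rows.

9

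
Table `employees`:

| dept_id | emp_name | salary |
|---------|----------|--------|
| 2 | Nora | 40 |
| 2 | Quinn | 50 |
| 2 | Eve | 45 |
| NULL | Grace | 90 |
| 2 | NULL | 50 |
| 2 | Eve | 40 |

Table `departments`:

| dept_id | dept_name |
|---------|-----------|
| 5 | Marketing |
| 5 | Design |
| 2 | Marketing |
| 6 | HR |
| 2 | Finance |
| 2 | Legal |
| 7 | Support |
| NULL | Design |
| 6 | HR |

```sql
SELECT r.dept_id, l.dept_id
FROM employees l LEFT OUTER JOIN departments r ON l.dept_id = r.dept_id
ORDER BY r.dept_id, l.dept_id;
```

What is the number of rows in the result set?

LEFT JOIN keeps every row from `employees`; unmatched rows get NULL for `departments`'s columns.
Matching on l.dept_id = r.dept_id. A NULL in a compared column never satisfies the condition.
Matched pairs: 15; unmatched l rows kept: 1.
Total: 15 matched + 1 padded = 16 rows.

16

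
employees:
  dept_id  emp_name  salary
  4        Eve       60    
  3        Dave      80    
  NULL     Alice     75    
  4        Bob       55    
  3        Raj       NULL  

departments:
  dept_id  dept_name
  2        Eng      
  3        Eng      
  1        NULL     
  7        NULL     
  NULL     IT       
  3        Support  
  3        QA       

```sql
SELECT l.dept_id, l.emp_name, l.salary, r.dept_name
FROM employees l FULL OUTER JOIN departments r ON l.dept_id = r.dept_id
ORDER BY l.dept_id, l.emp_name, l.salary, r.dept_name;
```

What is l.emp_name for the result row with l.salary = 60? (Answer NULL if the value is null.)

Eve

FULL OUTER JOIN keeps every row from both sides; unmatched rows get NULL for the other side's columns.
Matching on l.dept_id = r.dept_id. A NULL in a compared column never satisfies the condition.
- l[0] dept_id=4 → no match; kept with NULLs on the r side.
- l[1] dept_id=3 → 3 match(es) in r → 3 row(s).
- l[2] dept_id=NULL → no match; kept with NULLs on the r side.
- l[3] dept_id=4 → no match; kept with NULLs on the r side.
- l[4] dept_id=3 → 3 match(es) in r → 3 row(s).
- 4 r row(s) had no l match → kept, l columns NULL.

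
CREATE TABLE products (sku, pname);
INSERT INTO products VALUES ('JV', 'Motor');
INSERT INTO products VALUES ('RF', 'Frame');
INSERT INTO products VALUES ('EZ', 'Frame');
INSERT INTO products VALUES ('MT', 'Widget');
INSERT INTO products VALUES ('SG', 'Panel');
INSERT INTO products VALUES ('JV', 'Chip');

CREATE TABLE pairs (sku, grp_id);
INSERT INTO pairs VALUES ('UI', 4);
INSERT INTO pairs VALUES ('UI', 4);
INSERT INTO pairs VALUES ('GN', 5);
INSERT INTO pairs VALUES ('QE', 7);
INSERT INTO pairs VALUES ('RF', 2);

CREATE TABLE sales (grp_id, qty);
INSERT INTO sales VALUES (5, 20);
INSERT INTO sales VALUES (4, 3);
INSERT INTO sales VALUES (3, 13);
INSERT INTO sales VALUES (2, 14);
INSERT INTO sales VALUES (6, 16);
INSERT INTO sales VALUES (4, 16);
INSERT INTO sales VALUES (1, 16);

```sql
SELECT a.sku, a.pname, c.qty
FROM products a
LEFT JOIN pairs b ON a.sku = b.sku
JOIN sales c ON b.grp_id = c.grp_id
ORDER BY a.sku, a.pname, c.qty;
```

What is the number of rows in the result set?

Step 1 — a LEFT JOIN b on sku → 6 row(s).
Then INNER JOIN `sales c` on grp_id: keep only rows whose b.grp_id appears in c.
Result: 1 row(s).

1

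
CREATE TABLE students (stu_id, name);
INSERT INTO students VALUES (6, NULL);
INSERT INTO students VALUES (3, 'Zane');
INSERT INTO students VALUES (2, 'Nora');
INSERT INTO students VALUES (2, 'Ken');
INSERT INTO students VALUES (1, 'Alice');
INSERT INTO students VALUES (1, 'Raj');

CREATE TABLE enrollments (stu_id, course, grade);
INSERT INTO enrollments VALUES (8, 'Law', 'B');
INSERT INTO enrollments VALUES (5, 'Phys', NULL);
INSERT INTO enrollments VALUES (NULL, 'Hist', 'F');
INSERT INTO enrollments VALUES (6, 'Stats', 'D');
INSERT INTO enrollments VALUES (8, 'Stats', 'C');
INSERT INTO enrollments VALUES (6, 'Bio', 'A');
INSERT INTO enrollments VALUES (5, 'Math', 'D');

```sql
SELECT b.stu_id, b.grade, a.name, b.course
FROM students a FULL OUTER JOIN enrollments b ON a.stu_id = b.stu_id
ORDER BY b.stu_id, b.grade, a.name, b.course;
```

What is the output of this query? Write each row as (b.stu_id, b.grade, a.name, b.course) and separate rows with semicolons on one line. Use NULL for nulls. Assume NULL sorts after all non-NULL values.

(5, D, NULL, Math); (5, NULL, NULL, Phys); (6, A, NULL, Bio); (6, D, NULL, Stats); (8, B, NULL, Law); (8, C, NULL, Stats); (NULL, F, NULL, Hist); (NULL, NULL, Alice, NULL); (NULL, NULL, Ken, NULL); (NULL, NULL, Nora, NULL); (NULL, NULL, Raj, NULL); (NULL, NULL, Zane, NULL)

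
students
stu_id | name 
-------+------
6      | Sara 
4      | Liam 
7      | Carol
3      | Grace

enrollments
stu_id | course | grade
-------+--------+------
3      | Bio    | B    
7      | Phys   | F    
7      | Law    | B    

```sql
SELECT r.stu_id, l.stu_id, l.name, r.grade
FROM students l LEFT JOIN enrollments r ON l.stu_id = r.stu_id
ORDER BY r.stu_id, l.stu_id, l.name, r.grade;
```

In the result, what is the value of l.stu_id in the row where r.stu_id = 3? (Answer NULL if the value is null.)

LEFT JOIN keeps every row from `students`; unmatched rows get NULL for `enrollments`'s columns.
Matching on l.stu_id = r.stu_id.
- l (stu_id=6) has no partner → padded with NULL.
- l (stu_id=4) has no partner → padded with NULL.
- l (stu_id=7) pairs with 2 row(s) of r.
- l (stu_id=3) pairs with 1 row(s) of r.

3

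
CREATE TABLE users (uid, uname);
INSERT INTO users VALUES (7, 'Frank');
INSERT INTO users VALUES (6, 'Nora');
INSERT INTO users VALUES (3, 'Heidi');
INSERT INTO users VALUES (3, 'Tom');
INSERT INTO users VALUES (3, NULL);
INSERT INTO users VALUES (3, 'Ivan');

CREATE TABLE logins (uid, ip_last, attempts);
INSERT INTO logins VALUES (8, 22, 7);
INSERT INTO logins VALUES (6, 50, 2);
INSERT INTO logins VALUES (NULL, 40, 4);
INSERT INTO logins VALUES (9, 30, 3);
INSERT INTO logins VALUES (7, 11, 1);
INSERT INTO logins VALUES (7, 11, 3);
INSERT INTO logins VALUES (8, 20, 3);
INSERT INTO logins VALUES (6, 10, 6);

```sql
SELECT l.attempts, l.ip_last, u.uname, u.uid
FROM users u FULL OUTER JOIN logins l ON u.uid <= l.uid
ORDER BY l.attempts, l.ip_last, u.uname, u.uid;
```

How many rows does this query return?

FULL OUTER JOIN keeps every row from both sides; unmatched rows get NULL for the other side's columns.
Matching on u.uid <= l.uid. A NULL in a compared column never satisfies the condition.
Matched pairs: 40; unmatched u rows kept: 0; unmatched l rows kept: 1.
Total: 40 matched + 1 padded = 41 rows.

41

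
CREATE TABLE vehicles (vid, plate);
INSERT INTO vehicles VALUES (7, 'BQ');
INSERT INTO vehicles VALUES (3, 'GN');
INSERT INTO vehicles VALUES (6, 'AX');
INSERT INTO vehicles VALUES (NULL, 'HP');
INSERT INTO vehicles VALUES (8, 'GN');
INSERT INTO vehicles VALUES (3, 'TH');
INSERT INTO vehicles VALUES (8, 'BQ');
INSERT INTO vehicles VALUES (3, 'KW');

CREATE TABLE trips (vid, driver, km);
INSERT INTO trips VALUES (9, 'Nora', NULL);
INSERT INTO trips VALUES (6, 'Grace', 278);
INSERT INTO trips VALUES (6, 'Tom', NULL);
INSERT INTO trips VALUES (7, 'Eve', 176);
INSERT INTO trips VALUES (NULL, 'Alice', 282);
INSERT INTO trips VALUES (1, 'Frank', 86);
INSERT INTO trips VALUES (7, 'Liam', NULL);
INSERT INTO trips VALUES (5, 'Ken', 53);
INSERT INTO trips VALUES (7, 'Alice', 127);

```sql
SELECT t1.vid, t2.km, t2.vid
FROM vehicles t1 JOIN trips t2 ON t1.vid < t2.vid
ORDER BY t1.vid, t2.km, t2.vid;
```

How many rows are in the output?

28

INNER JOIN keeps only pairs where the ON condition holds.
Matching on t1.vid < t2.vid. A NULL in a compared column never satisfies the condition.
Matched pairs: 28.
Total: 28 rows.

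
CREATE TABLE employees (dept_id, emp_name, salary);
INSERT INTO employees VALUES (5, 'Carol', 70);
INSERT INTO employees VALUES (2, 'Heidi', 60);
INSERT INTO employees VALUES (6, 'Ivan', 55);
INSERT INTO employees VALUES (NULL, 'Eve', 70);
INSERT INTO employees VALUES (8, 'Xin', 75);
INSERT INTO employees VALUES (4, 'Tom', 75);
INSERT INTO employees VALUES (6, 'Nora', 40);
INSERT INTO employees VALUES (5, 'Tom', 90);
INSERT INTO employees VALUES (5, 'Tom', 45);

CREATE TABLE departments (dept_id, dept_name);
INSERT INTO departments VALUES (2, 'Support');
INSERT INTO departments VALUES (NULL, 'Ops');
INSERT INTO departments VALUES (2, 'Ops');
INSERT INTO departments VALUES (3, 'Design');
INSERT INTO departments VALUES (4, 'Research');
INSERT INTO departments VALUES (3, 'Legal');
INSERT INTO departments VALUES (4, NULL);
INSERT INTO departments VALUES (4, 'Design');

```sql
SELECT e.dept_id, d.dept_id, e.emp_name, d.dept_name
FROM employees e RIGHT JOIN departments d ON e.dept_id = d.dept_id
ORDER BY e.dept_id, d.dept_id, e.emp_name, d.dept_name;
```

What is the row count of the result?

8

RIGHT JOIN keeps every row from `departments`; unmatched rows get NULL for `employees`'s columns.
Matching on e.dept_id = d.dept_id. A NULL in a compared column never satisfies the condition.
Matched pairs: 5; unmatched d rows kept: 3.
Total: 5 matched + 3 padded = 8 rows.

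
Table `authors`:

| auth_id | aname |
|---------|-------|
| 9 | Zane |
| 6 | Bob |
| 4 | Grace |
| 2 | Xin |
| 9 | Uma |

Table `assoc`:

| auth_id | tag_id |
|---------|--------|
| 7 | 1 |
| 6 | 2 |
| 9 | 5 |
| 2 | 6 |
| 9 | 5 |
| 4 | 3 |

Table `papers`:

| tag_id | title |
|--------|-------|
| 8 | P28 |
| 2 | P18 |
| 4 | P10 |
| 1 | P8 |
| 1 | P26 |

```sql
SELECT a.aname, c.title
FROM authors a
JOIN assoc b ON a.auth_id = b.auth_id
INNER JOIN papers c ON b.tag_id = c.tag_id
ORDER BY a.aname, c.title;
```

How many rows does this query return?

Step 1 — a INNER JOIN b on auth_id → 7 row(s).
Then INNER JOIN `papers c` on tag_id: keep only rows whose b.tag_id appears in c.
Result: 1 row(s).

1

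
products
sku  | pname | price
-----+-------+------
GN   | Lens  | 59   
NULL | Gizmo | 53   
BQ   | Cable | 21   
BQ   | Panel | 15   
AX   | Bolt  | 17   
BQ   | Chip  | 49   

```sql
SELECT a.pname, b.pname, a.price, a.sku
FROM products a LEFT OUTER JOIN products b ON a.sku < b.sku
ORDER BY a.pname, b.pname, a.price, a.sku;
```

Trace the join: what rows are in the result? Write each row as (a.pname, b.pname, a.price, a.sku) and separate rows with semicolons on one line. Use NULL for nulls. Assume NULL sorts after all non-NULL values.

LEFT JOIN keeps every row from `products a`; unmatched rows get NULL for `products b`'s columns.
Matching on a.sku < b.sku. A NULL in a compared column never satisfies the condition.
- a (sku=GN) has no partner → padded with NULL.
- a (sku=NULL) has no partner → padded with NULL.
- a (sku=BQ) pairs with 1 row(s) of b.
- a (sku=BQ) pairs with 1 row(s) of b.
- a (sku=AX) pairs with 4 row(s) of b.
- a (sku=BQ) pairs with 1 row(s) of b.
After projecting and ordering:
a.pname | b.pname | a.price | a.sku
Bolt | Cable | 17 | AX
Bolt | Chip | 17 | AX
Bolt | Lens | 17 | AX
Bolt | Panel | 17 | AX
Cable | Lens | 21 | BQ
Chip | Lens | 49 | BQ
Gizmo | NULL | 53 | NULL
Lens | NULL | 59 | GN
Panel | Lens | 15 | BQ

(Bolt, Cable, 17, AX); (Bolt, Chip, 17, AX); (Bolt, Lens, 17, AX); (Bolt, Panel, 17, AX); (Cable, Lens, 21, BQ); (Chip, Lens, 49, BQ); (Gizmo, NULL, 53, NULL); (Lens, NULL, 59, GN); (Panel, Lens, 15, BQ)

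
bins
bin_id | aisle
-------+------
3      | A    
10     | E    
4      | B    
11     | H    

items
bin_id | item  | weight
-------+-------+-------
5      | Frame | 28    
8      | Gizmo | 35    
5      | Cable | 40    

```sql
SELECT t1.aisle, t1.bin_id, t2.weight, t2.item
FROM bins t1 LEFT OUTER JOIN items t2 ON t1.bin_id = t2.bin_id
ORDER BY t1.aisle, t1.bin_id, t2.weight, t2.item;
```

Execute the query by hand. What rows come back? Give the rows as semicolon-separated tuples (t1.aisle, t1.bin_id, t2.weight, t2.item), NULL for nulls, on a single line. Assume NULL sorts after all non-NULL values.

(A, 3, NULL, NULL); (B, 4, NULL, NULL); (E, 10, NULL, NULL); (H, 11, NULL, NULL)

LEFT JOIN keeps every row from `bins`; unmatched rows get NULL for `items`'s columns.
Matching on t1.bin_id = t2.bin_id.
- t1 (bin_id=3) has no partner → padded with NULL.
- t1 (bin_id=10) has no partner → padded with NULL.
- t1 (bin_id=4) has no partner → padded with NULL.
- t1 (bin_id=11) has no partner → padded with NULL.
After projecting and ordering:
t1.aisle | t1.bin_id | t2.weight | t2.item
A | 3 | NULL | NULL
B | 4 | NULL | NULL
E | 10 | NULL | NULL
H | 11 | NULL | NULL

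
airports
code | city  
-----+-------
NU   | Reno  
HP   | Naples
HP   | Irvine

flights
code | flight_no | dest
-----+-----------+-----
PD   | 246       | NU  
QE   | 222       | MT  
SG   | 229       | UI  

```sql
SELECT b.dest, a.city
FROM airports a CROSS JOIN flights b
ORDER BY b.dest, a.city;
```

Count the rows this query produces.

9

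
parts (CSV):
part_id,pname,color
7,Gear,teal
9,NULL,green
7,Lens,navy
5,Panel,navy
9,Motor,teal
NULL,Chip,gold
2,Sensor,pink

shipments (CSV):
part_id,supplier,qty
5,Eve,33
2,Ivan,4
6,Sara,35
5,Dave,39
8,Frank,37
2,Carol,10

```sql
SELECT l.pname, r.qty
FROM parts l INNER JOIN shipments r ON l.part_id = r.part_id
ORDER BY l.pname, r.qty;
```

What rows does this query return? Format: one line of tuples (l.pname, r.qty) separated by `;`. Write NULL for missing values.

INNER JOIN keeps only pairs where the ON condition holds.
Matching on l.part_id = r.part_id. A NULL in a compared column never satisfies the condition.
- l (part_id=7) has no partner → excluded.
- l (part_id=9) has no partner → excluded.
- l (part_id=7) has no partner → excluded.
- l (part_id=5) pairs with 2 row(s) of r.
- l (part_id=9) has no partner → excluded.
- l (part_id=NULL) has no partner → excluded.
- l (part_id=2) pairs with 2 row(s) of r.
After projecting and ordering:
l.pname | r.qty
Panel | 33
Panel | 39
Sensor | 4
Sensor | 10

(Panel, 33); (Panel, 39); (Sensor, 4); (Sensor, 10)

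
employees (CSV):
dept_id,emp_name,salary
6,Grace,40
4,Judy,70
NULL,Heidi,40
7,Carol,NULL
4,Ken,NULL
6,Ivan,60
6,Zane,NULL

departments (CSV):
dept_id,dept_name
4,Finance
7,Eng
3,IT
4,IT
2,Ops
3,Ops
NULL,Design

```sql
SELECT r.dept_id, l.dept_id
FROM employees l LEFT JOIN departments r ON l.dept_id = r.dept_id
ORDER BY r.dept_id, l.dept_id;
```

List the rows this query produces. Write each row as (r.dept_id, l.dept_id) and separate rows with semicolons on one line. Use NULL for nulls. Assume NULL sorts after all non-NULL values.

(4, 4); (4, 4); (4, 4); (4, 4); (7, 7); (NULL, 6); (NULL, 6); (NULL, 6); (NULL, NULL)

LEFT JOIN keeps every row from `employees`; unmatched rows get NULL for `departments`'s columns.
Matching on l.dept_id = r.dept_id. A NULL in a compared column never satisfies the condition.
- l row (dept_id=6): no match → kept, r columns NULL.
- l row (dept_id=4): matches 2 r row(s) → 2 output row(s).
- l row (dept_id=NULL): no match → kept, r columns NULL.
- l row (dept_id=7): matches 1 r row(s) → 1 output row(s).
- l row (dept_id=4): matches 2 r row(s) → 2 output row(s).
- l row (dept_id=6): no match → kept, r columns NULL.
- l row (dept_id=6): no match → kept, r columns NULL.
After projecting and ordering:
r.dept_id | l.dept_id
4 | 4
4 | 4
4 | 4
4 | 4
7 | 7
NULL | 6
NULL | 6
NULL | 6
NULL | NULL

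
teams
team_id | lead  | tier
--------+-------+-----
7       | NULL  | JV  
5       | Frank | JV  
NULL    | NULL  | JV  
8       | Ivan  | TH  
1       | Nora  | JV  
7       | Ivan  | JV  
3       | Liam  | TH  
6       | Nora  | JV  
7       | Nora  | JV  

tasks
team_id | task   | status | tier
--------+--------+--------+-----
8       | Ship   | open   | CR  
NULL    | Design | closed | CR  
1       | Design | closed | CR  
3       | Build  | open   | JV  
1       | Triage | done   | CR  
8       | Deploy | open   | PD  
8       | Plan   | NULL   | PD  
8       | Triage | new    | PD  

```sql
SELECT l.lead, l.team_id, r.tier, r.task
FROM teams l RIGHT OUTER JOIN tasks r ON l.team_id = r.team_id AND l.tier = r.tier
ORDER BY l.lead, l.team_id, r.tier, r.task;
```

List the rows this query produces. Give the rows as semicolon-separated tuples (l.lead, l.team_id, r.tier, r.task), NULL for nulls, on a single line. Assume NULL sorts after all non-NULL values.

(NULL, NULL, CR, Design); (NULL, NULL, CR, Design); (NULL, NULL, CR, Ship); (NULL, NULL, CR, Triage); (NULL, NULL, JV, Build); (NULL, NULL, PD, Deploy); (NULL, NULL, PD, Plan); (NULL, NULL, PD, Triage)

RIGHT JOIN keeps every row from `tasks`; unmatched rows get NULL for `teams`'s columns.
Matching on l.team_id = r.team_id AND l.tier = r.tier. A NULL in a compared column never satisfies the condition.
Matched pairs: 0; unmatched r rows kept: 8.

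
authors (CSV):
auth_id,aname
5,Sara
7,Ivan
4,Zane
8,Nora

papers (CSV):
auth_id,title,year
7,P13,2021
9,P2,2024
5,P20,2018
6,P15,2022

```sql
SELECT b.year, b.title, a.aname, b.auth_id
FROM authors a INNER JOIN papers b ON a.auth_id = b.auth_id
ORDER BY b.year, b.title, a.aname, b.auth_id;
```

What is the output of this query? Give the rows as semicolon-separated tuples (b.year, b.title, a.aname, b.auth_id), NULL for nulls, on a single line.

INNER JOIN keeps only pairs where the ON condition holds.
Matching on a.auth_id = b.auth_id.
- a[0] auth_id=5 → 1 match(es) in b → 1 row(s).
- a[1] auth_id=7 → 1 match(es) in b → 1 row(s).
- a[2] auth_id=4 → no match; dropped.
- a[3] auth_id=8 → no match; dropped.
After projecting and ordering:
b.year | b.title | a.aname | b.auth_id
2018 | P20 | Sara | 5
2021 | P13 | Ivan | 7

(2018, P20, Sara, 5); (2021, P13, Ivan, 7)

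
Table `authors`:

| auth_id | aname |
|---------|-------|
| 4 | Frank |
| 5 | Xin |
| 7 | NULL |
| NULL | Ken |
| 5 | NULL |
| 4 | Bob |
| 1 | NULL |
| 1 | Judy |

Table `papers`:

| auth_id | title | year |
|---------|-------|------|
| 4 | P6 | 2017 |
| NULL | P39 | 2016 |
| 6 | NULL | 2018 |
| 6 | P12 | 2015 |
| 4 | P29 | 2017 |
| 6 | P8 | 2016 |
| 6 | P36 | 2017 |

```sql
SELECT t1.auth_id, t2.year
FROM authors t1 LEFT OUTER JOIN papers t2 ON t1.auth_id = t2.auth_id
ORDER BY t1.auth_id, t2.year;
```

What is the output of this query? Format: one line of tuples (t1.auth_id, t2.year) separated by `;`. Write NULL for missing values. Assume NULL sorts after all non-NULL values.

(1, NULL); (1, NULL); (4, 2017); (4, 2017); (4, 2017); (4, 2017); (5, NULL); (5, NULL); (7, NULL); (NULL, NULL)

LEFT JOIN keeps every row from `authors`; unmatched rows get NULL for `papers`'s columns.
Matching on t1.auth_id = t2.auth_id. A NULL in a compared column never satisfies the condition.
- t1 row (auth_id=4): matches 2 t2 row(s) → 2 output row(s).
- t1 row (auth_id=5): no match → kept, t2 columns NULL.
- t1 row (auth_id=7): no match → kept, t2 columns NULL.
- t1 row (auth_id=NULL): no match → kept, t2 columns NULL.
- t1 row (auth_id=5): no match → kept, t2 columns NULL.
- t1 row (auth_id=4): matches 2 t2 row(s) → 2 output row(s).
- t1 row (auth_id=1): no match → kept, t2 columns NULL.
- t1 row (auth_id=1): no match → kept, t2 columns NULL.
After projecting and ordering:
t1.auth_id | t2.year
1 | NULL
1 | NULL
4 | 2017
4 | 2017
4 | 2017
4 | 2017
5 | NULL
5 | NULL
7 | NULL
NULL | NULL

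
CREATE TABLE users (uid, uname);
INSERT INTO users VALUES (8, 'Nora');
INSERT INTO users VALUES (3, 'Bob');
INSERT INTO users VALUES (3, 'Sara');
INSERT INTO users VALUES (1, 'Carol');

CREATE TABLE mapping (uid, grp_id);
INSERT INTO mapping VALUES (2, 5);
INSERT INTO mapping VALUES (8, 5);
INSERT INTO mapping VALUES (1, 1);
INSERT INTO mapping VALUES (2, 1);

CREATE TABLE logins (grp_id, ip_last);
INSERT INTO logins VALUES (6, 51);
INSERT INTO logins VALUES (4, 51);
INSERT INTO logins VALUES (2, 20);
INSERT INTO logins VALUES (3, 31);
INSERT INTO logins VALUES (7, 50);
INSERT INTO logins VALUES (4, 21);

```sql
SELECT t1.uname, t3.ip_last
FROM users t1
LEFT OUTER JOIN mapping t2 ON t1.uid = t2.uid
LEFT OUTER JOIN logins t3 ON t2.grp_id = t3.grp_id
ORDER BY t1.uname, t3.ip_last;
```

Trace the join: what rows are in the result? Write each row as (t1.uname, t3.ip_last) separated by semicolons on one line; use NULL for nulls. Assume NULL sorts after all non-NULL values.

(Bob, NULL); (Carol, NULL); (Nora, NULL); (Sara, NULL)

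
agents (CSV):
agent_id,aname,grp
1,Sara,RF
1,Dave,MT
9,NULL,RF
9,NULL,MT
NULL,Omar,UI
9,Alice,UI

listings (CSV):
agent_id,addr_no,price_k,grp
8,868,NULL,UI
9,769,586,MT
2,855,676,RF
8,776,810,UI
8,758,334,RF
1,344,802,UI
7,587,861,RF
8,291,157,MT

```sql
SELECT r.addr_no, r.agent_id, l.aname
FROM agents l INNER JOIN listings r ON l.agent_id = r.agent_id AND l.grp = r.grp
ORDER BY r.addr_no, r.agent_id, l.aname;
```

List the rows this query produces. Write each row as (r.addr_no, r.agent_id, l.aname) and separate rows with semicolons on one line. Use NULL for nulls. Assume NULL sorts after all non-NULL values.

(769, 9, NULL)

INNER JOIN keeps only pairs where the ON condition holds.
Matching on l.agent_id = r.agent_id AND l.grp = r.grp. A NULL in a compared column never satisfies the condition.
- l (agent_id=1, grp=RF) has no partner → excluded.
- l (agent_id=1, grp=MT) has no partner → excluded.
- l (agent_id=9, grp=RF) has no partner → excluded.
- l (agent_id=9, grp=MT) pairs with 1 row(s) of r.
- l (agent_id=NULL, grp=UI) has no partner → excluded.
- l (agent_id=9, grp=UI) has no partner → excluded.
After projecting and ordering:
r.addr_no | r.agent_id | l.aname
769 | 9 | NULL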